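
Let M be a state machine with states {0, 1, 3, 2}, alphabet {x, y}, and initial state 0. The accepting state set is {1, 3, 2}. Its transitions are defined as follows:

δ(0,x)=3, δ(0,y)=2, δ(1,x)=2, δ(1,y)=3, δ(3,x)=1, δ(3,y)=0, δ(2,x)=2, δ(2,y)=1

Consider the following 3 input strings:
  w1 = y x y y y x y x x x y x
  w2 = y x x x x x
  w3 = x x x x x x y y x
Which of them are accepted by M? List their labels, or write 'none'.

w1, w2, w3

w1: Trace: 0 -y-> 2 -x-> 2 -y-> 1 -y-> 3 -y-> 0 -x-> 3 -y-> 0 -x-> 3 -x-> 1 -x-> 2 -y-> 1 -x-> 2  → end 2, accepted
w2: Trace: 0 -y-> 2 -x-> 2 -x-> 2 -x-> 2 -x-> 2 -x-> 2  → end 2, accepted
w3: Trace: 0 -x-> 3 -x-> 1 -x-> 2 -x-> 2 -x-> 2 -x-> 2 -y-> 1 -y-> 3 -x-> 1  → end 1, accepted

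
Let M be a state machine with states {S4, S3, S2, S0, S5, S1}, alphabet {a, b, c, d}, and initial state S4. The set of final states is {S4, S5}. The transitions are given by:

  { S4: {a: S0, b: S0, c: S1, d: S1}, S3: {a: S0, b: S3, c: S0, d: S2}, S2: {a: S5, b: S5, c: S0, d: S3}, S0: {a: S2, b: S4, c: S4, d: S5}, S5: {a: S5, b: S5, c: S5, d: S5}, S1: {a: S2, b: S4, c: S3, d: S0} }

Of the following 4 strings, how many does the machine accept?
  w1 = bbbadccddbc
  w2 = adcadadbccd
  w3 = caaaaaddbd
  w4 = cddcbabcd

w1:
  start at S4
  read 'b': S4 → S0
  read 'b': S0 → S4
  read 'b': S4 → S0
  read 'a': S0 → S2
  read 'd': S2 → S3
  read 'c': S3 → S0
  read 'c': S0 → S4
  read 'd': S4 → S1
  read 'd': S1 → S0
  read 'b': S0 → S4
  read 'c': S4 → S1
  end S1, rejected
w2:
  start at S4
  read 'a': S4 → S0
  read 'd': S0 → S5
  read 'c': S5 → S5
  read 'a': S5 → S5
  read 'd': S5 → S5
  read 'a': S5 → S5
  read 'd': S5 → S5
  read 'b': S5 → S5
  read 'c': S5 → S5
  read 'c': S5 → S5
  read 'd': S5 → S5
  end S5, accepted
w3:
  start at S4
  read 'c': S4 → S1
  read 'a': S1 → S2
  read 'a': S2 → S5
  read 'a': S5 → S5
  read 'a': S5 → S5
  read 'a': S5 → S5
  read 'd': S5 → S5
  read 'd': S5 → S5
  read 'b': S5 → S5
  read 'd': S5 → S5
  end S5, accepted
w4:
  start at S4
  read 'c': S4 → S1
  read 'd': S1 → S0
  read 'd': S0 → S5
  read 'c': S5 → S5
  read 'b': S5 → S5
  read 'a': S5 → S5
  read 'b': S5 → S5
  read 'c': S5 → S5
  read 'd': S5 → S5
  end S5, accepted

3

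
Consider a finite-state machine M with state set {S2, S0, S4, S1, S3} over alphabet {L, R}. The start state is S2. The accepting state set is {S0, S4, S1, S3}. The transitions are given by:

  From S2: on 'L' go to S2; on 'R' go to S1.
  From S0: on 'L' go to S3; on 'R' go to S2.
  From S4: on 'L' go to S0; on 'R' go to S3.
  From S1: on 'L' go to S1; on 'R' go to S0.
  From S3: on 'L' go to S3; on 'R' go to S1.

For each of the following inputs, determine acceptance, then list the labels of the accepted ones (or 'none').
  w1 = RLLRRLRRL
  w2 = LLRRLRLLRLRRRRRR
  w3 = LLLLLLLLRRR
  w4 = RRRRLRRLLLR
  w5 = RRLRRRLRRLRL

w1, w4, w5

w1:
  start at S2
  read 'R': S2 → S1
  read 'L': S1 → S1
  read 'L': S1 → S1
  read 'R': S1 → S0
  read 'R': S0 → S2
  read 'L': S2 → S2
  read 'R': S2 → S1
  read 'R': S1 → S0
  read 'L': S0 → S3
  end S3, accepted
w2:
  start at S2
  read 'L': S2 → S2
  read 'L': S2 → S2
  read 'R': S2 → S1
  read 'R': S1 → S0
  read 'L': S0 → S3
  read 'R': S3 → S1
  read 'L': S1 → S1
  read 'L': S1 → S1
  read 'R': S1 → S0
  read 'L': S0 → S3
  read 'R': S3 → S1
  read 'R': S1 → S0
  read 'R': S0 → S2
  read 'R': S2 → S1
  read 'R': S1 → S0
  read 'R': S0 → S2
  end S2, rejected
w3:
  start at S2
  read 'L': S2 → S2
  read 'L': S2 → S2
  read 'L': S2 → S2
  read 'L': S2 → S2
  read 'L': S2 → S2
  read 'L': S2 → S2
  read 'L': S2 → S2
  read 'L': S2 → S2
  read 'R': S2 → S1
  read 'R': S1 → S0
  read 'R': S0 → S2
  end S2, rejected
w4:
  start at S2
  read 'R': S2 → S1
  read 'R': S1 → S0
  read 'R': S0 → S2
  read 'R': S2 → S1
  read 'L': S1 → S1
  read 'R': S1 → S0
  read 'R': S0 → S2
  read 'L': S2 → S2
  read 'L': S2 → S2
  read 'L': S2 → S2
  read 'R': S2 → S1
  end S1, accepted
w5:
  start at S2
  read 'R': S2 → S1
  read 'R': S1 → S0
  read 'L': S0 → S3
  read 'R': S3 → S1
  read 'R': S1 → S0
  read 'R': S0 → S2
  read 'L': S2 → S2
  read 'R': S2 → S1
  read 'R': S1 → S0
  read 'L': S0 → S3
  read 'R': S3 → S1
  read 'L': S1 → S1
  end S1, accepted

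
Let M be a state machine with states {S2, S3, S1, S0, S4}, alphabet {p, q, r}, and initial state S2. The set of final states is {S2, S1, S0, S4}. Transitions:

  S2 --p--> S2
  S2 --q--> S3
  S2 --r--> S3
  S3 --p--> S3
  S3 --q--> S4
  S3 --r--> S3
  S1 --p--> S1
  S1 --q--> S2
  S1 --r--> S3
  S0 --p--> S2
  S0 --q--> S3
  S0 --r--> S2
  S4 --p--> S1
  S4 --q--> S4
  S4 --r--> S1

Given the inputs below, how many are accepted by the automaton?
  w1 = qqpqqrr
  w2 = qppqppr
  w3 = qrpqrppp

1

w1:
  start at S2
  read 'q': S2 → S3
  read 'q': S3 → S4
  read 'p': S4 → S1
  read 'q': S1 → S2
  read 'q': S2 → S3
  read 'r': S3 → S3
  read 'r': S3 → S3
  end S3, rejected
w2:
  start at S2
  read 'q': S2 → S3
  read 'p': S3 → S3
  read 'p': S3 → S3
  read 'q': S3 → S4
  read 'p': S4 → S1
  read 'p': S1 → S1
  read 'r': S1 → S3
  end S3, rejected
w3:
  start at S2
  read 'q': S2 → S3
  read 'r': S3 → S3
  read 'p': S3 → S3
  read 'q': S3 → S4
  read 'r': S4 → S1
  read 'p': S1 → S1
  read 'p': S1 → S1
  read 'p': S1 → S1
  end S1, accepted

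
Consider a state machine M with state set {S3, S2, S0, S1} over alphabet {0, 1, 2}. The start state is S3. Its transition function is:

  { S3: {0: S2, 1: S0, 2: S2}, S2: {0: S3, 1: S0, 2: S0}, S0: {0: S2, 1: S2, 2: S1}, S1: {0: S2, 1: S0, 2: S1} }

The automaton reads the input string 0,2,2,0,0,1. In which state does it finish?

S0

S3 → S2 → S0 → S1 → S2 → S3 → S0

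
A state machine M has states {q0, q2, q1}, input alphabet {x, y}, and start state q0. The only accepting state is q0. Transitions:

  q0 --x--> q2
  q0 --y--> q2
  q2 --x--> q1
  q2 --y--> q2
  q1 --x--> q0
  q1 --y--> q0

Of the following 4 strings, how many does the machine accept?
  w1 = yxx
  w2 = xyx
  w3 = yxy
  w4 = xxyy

2

w1: Trace: q0 -y-> q2 -x-> q1 -x-> q0  → end q0, accepted
w2: Trace: q0 -x-> q2 -y-> q2 -x-> q1  → end q1, rejected
w3: Trace: q0 -y-> q2 -x-> q1 -y-> q0  → end q0, accepted
w4: Trace: q0 -x-> q2 -x-> q1 -y-> q0 -y-> q2  → end q2, rejected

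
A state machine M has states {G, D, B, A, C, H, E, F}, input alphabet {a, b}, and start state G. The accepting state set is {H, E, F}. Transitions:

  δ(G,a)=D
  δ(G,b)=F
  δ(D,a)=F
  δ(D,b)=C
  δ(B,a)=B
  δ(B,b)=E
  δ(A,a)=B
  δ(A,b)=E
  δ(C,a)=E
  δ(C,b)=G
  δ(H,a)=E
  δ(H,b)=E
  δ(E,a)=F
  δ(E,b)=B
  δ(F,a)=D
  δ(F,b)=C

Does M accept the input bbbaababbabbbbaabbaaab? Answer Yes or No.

No

G → F → C → G → D → F → C → E → B → E → F → C → G → F → C → E → F → C → G → D → F → D → C
End state C is not accepting.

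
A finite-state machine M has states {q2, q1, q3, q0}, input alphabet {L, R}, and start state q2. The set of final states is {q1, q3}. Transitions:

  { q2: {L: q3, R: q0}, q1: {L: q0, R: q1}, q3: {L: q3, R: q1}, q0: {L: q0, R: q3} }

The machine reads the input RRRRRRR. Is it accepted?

Yes

start at q2
read 'R': q2 → q0
read 'R': q0 → q3
read 'R': q3 → q1
read 'R': q1 → q1
read 'R': q1 → q1
read 'R': q1 → q1
read 'R': q1 → q1
End state q1 is accepting.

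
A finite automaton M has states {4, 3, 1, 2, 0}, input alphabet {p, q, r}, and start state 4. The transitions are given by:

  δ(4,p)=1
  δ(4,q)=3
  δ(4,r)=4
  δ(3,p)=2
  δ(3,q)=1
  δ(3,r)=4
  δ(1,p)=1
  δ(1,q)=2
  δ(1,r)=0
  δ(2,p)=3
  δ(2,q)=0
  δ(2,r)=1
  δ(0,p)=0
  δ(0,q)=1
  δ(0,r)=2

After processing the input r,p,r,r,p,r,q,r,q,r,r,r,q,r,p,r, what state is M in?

Trace: 4 -r-> 4 -p-> 1 -r-> 0 -r-> 2 -p-> 3 -r-> 4 -q-> 3 -r-> 4 -q-> 3 -r-> 4 -r-> 4 -r-> 4 -q-> 3 -r-> 4 -p-> 1 -r-> 0

0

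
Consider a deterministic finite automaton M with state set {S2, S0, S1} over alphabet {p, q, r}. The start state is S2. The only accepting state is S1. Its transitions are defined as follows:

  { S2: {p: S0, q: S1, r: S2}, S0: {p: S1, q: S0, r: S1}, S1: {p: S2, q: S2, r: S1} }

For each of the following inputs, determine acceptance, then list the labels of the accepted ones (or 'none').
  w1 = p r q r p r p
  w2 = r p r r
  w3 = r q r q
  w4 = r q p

w1:
  start at S2
  read 'p': S2 → S0
  read 'r': S0 → S1
  read 'q': S1 → S2
  read 'r': S2 → S2
  read 'p': S2 → S0
  read 'r': S0 → S1
  read 'p': S1 → S2
  end S2, rejected
w2:
  start at S2
  read 'r': S2 → S2
  read 'p': S2 → S0
  read 'r': S0 → S1
  read 'r': S1 → S1
  end S1, accepted
w3:
  start at S2
  read 'r': S2 → S2
  read 'q': S2 → S1
  read 'r': S1 → S1
  read 'q': S1 → S2
  end S2, rejected
w4:
  start at S2
  read 'r': S2 → S2
  read 'q': S2 → S1
  read 'p': S1 → S2
  end S2, rejected

w2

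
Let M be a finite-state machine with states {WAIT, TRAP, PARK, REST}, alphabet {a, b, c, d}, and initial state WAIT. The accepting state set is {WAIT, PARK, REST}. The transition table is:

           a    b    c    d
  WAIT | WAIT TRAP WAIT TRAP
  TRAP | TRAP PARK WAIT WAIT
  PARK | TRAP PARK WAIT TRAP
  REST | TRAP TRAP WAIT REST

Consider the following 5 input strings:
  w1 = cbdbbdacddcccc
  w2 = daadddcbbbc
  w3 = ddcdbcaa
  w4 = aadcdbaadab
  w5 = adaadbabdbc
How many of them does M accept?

4

w1: WAIT → WAIT → TRAP → WAIT → TRAP → PARK → TRAP → TRAP → WAIT → TRAP → WAIT → WAIT → WAIT → WAIT → WAIT  → end WAIT, accepted
w2: WAIT → TRAP → TRAP → TRAP → WAIT → TRAP → WAIT → WAIT → TRAP → PARK → PARK → WAIT  → end WAIT, accepted
w3: WAIT → TRAP → WAIT → WAIT → TRAP → PARK → WAIT → WAIT → WAIT  → end WAIT, accepted
w4: WAIT → WAIT → WAIT → TRAP → WAIT → TRAP → PARK → TRAP → TRAP → WAIT → WAIT → TRAP  → end TRAP, rejected
w5: WAIT → WAIT → TRAP → TRAP → TRAP → WAIT → TRAP → TRAP → PARK → TRAP → PARK → WAIT  → end WAIT, accepted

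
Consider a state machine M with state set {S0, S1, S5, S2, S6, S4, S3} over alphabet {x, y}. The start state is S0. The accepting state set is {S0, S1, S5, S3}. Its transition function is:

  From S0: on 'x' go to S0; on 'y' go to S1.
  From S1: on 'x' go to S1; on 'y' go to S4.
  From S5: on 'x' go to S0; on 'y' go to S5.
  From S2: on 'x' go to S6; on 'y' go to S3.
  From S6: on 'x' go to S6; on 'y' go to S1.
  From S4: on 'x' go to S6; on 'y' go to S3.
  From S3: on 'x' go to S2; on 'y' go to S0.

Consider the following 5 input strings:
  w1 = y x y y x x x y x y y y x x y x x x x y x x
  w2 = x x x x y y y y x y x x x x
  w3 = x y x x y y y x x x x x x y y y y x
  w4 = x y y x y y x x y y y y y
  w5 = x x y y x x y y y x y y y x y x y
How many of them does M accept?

w1:
  start at S0
  read 'y': S0 → S1
  read 'x': S1 → S1
  read 'y': S1 → S4
  read 'y': S4 → S3
  read 'x': S3 → S2
  read 'x': S2 → S6
  read 'x': S6 → S6
  read 'y': S6 → S1
  read 'x': S1 → S1
  read 'y': S1 → S4
  read 'y': S4 → S3
  read 'y': S3 → S0
  read 'x': S0 → S0
  read 'x': S0 → S0
  read 'y': S0 → S1
  read 'x': S1 → S1
  read 'x': S1 → S1
  read 'x': S1 → S1
  read 'x': S1 → S1
  read 'y': S1 → S4
  read 'x': S4 → S6
  read 'x': S6 → S6
  end S6, rejected
w2:
  start at S0
  read 'x': S0 → S0
  read 'x': S0 → S0
  read 'x': S0 → S0
  read 'x': S0 → S0
  read 'y': S0 → S1
  read 'y': S1 → S4
  read 'y': S4 → S3
  read 'y': S3 → S0
  read 'x': S0 → S0
  read 'y': S0 → S1
  read 'x': S1 → S1
  read 'x': S1 → S1
  read 'x': S1 → S1
  read 'x': S1 → S1
  end S1, accepted
w3:
  start at S0
  read 'x': S0 → S0
  read 'y': S0 → S1
  read 'x': S1 → S1
  read 'x': S1 → S1
  read 'y': S1 → S4
  read 'y': S4 → S3
  read 'y': S3 → S0
  read 'x': S0 → S0
  read 'x': S0 → S0
  read 'x': S0 → S0
  read 'x': S0 → S0
  read 'x': S0 → S0
  read 'x': S0 → S0
  read 'y': S0 → S1
  read 'y': S1 → S4
  read 'y': S4 → S3
  read 'y': S3 → S0
  read 'x': S0 → S0
  end S0, accepted
w4:
  start at S0
  read 'x': S0 → S0
  read 'y': S0 → S1
  read 'y': S1 → S4
  read 'x': S4 → S6
  read 'y': S6 → S1
  read 'y': S1 → S4
  read 'x': S4 → S6
  read 'x': S6 → S6
  read 'y': S6 → S1
  read 'y': S1 → S4
  read 'y': S4 → S3
  read 'y': S3 → S0
  read 'y': S0 → S1
  end S1, accepted
w5:
  start at S0
  read 'x': S0 → S0
  read 'x': S0 → S0
  read 'y': S0 → S1
  read 'y': S1 → S4
  read 'x': S4 → S6
  read 'x': S6 → S6
  read 'y': S6 → S1
  read 'y': S1 → S4
  read 'y': S4 → S3
  read 'x': S3 → S2
  read 'y': S2 → S3
  read 'y': S3 → S0
  read 'y': S0 → S1
  read 'x': S1 → S1
  read 'y': S1 → S4
  read 'x': S4 → S6
  read 'y': S6 → S1
  end S1, accepted

4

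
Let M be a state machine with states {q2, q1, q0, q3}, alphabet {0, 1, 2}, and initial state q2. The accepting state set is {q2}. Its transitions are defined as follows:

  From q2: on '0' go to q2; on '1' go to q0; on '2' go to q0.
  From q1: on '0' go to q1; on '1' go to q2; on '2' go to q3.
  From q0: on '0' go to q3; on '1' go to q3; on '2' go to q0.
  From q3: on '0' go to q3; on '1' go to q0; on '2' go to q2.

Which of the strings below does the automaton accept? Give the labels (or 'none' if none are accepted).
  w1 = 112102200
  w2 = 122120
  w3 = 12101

w2

w1: Trace: q2 -1-> q0 -1-> q3 -2-> q2 -1-> q0 -0-> q3 -2-> q2 -2-> q0 -0-> q3 -0-> q3  → end q3, rejected
w2: Trace: q2 -1-> q0 -2-> q0 -2-> q0 -1-> q3 -2-> q2 -0-> q2  → end q2, accepted
w3: Trace: q2 -1-> q0 -2-> q0 -1-> q3 -0-> q3 -1-> q0  → end q0, rejected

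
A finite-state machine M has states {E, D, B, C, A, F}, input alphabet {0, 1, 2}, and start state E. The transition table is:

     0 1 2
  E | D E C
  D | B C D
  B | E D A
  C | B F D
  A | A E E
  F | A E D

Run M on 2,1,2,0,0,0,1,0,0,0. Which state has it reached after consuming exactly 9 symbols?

start at E
read '2': E → C
read '1': C → F
read '2': F → D
read '0': D → B
read '0': B → E
read '0': E → D
read '1': D → C
read '0': C → B
read '0': B → E
After 9 symbols: E.

E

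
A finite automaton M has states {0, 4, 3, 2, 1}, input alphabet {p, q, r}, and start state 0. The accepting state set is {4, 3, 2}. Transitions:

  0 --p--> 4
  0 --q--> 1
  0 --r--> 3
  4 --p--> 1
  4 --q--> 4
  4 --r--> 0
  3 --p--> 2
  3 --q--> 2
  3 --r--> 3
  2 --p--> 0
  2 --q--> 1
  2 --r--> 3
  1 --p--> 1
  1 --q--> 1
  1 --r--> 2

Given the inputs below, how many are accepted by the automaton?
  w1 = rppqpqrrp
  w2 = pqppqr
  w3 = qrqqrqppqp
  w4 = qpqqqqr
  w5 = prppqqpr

w1: Trace: 0 -r-> 3 -p-> 2 -p-> 0 -q-> 1 -p-> 1 -q-> 1 -r-> 2 -r-> 3 -p-> 2  → end 2, accepted
w2: Trace: 0 -p-> 4 -q-> 4 -p-> 1 -p-> 1 -q-> 1 -r-> 2  → end 2, accepted
w3: Trace: 0 -q-> 1 -r-> 2 -q-> 1 -q-> 1 -r-> 2 -q-> 1 -p-> 1 -p-> 1 -q-> 1 -p-> 1  → end 1, rejected
w4: Trace: 0 -q-> 1 -p-> 1 -q-> 1 -q-> 1 -q-> 1 -q-> 1 -r-> 2  → end 2, accepted
w5: Trace: 0 -p-> 4 -r-> 0 -p-> 4 -p-> 1 -q-> 1 -q-> 1 -p-> 1 -r-> 2  → end 2, accepted

4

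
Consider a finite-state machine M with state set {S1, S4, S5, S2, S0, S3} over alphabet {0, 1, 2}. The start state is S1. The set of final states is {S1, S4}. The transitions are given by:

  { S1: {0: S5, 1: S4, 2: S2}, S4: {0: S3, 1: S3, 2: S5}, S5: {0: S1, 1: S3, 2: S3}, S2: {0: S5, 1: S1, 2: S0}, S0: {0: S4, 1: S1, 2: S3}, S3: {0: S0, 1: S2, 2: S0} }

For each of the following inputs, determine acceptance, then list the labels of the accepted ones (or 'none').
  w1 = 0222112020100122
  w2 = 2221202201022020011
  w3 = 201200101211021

w1: Trace: S1 -0-> S5 -2-> S3 -2-> S0 -2-> S3 -1-> S2 -1-> S1 -2-> S2 -0-> S5 -2-> S3 -0-> S0 -1-> S1 -0-> S5 -0-> S1 -1-> S4 -2-> S5 -2-> S3  → end S3, rejected
w2: Trace: S1 -2-> S2 -2-> S0 -2-> S3 -1-> S2 -2-> S0 -0-> S4 -2-> S5 -2-> S3 -0-> S0 -1-> S1 -0-> S5 -2-> S3 -2-> S0 -0-> S4 -2-> S5 -0-> S1 -0-> S5 -1-> S3 -1-> S2  → end S2, rejected
w3: Trace: S1 -2-> S2 -0-> S5 -1-> S3 -2-> S0 -0-> S4 -0-> S3 -1-> S2 -0-> S5 -1-> S3 -2-> S0 -1-> S1 -1-> S4 -0-> S3 -2-> S0 -1-> S1  → end S1, accepted

w3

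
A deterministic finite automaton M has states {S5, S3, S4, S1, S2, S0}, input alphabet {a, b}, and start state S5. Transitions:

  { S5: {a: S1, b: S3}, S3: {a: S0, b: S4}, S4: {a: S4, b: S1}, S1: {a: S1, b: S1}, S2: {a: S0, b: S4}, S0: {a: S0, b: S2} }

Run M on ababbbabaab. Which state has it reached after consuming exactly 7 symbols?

S1

start at S5
read 'a': S5 → S1
read 'b': S1 → S1
read 'a': S1 → S1
read 'b': S1 → S1
read 'b': S1 → S1
read 'b': S1 → S1
read 'a': S1 → S1
After 7 symbols: S1.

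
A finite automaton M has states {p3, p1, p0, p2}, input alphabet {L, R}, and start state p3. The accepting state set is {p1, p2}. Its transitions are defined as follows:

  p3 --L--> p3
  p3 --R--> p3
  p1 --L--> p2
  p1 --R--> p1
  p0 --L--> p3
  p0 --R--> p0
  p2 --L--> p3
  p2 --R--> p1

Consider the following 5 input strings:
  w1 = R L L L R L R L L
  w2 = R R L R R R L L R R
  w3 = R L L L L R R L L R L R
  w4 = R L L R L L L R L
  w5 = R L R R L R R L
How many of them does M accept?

w1: p3 → p3 → p3 → p3 → p3 → p3 → p3 → p3 → p3 → p3  → end p3, rejected
w2: p3 → p3 → p3 → p3 → p3 → p3 → p3 → p3 → p3 → p3 → p3  → end p3, rejected
w3: p3 → p3 → p3 → p3 → p3 → p3 → p3 → p3 → p3 → p3 → p3 → p3 → p3  → end p3, rejected
w4: p3 → p3 → p3 → p3 → p3 → p3 → p3 → p3 → p3 → p3  → end p3, rejected
w5: p3 → p3 → p3 → p3 → p3 → p3 → p3 → p3 → p3  → end p3, rejected

0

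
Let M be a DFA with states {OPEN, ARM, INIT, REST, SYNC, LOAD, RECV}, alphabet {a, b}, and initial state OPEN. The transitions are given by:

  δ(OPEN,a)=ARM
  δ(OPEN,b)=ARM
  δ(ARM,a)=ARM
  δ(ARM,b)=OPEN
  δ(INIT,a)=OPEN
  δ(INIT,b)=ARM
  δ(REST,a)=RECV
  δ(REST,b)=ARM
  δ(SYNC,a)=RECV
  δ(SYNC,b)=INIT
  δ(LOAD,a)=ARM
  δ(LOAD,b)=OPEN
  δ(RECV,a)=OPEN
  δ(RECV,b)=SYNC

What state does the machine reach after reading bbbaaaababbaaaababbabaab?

Trace: OPEN -b-> ARM -b-> OPEN -b-> ARM -a-> ARM -a-> ARM -a-> ARM -a-> ARM -b-> OPEN -a-> ARM -b-> OPEN -b-> ARM -a-> ARM -a-> ARM -a-> ARM -a-> ARM -b-> OPEN -a-> ARM -b-> OPEN -b-> ARM -a-> ARM -b-> OPEN -a-> ARM -a-> ARM -b-> OPEN

OPEN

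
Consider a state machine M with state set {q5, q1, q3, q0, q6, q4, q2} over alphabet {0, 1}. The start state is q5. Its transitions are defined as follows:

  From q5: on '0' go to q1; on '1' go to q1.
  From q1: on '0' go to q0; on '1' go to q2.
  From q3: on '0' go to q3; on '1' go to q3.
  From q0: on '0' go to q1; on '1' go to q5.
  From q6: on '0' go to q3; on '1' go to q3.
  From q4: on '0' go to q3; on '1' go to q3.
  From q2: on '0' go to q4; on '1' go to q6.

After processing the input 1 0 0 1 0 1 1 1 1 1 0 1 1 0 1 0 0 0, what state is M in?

q3

q5 → q1 → q0 → q1 → q2 → q4 → q3 → q3 → q3 → q3 → q3 → q3 → q3 → q3 → q3 → q3 → q3 → q3 → q3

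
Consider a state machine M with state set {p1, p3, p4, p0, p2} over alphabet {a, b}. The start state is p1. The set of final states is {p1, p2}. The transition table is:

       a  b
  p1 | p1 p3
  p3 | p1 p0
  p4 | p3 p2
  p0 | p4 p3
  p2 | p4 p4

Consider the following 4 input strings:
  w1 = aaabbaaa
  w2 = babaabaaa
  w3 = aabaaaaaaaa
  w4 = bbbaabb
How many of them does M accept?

w1:
  start at p1
  read 'a': p1 → p1
  read 'a': p1 → p1
  read 'a': p1 → p1
  read 'b': p1 → p3
  read 'b': p3 → p0
  read 'a': p0 → p4
  read 'a': p4 → p3
  read 'a': p3 → p1
  end p1, accepted
w2:
  start at p1
  read 'b': p1 → p3
  read 'a': p3 → p1
  read 'b': p1 → p3
  read 'a': p3 → p1
  read 'a': p1 → p1
  read 'b': p1 → p3
  read 'a': p3 → p1
  read 'a': p1 → p1
  read 'a': p1 → p1
  end p1, accepted
w3:
  start at p1
  read 'a': p1 → p1
  read 'a': p1 → p1
  read 'b': p1 → p3
  read 'a': p3 → p1
  read 'a': p1 → p1
  read 'a': p1 → p1
  read 'a': p1 → p1
  read 'a': p1 → p1
  read 'a': p1 → p1
  read 'a': p1 → p1
  read 'a': p1 → p1
  end p1, accepted
w4:
  start at p1
  read 'b': p1 → p3
  read 'b': p3 → p0
  read 'b': p0 → p3
  read 'a': p3 → p1
  read 'a': p1 → p1
  read 'b': p1 → p3
  read 'b': p3 → p0
  end p0, rejected

3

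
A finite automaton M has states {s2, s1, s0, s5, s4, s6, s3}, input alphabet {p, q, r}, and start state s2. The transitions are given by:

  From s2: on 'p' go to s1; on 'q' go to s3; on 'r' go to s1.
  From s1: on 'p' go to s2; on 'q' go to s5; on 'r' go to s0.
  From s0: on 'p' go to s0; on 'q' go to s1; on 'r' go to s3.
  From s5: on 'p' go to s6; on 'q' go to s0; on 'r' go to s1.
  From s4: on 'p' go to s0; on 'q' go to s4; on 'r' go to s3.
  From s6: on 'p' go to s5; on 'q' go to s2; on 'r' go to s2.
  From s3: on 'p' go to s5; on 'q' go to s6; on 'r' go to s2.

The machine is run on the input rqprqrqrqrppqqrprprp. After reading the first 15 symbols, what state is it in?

start at s2
read 'r': s2 → s1
read 'q': s1 → s5
read 'p': s5 → s6
read 'r': s6 → s2
read 'q': s2 → s3
read 'r': s3 → s2
read 'q': s2 → s3
read 'r': s3 → s2
read 'q': s2 → s3
read 'r': s3 → s2
read 'p': s2 → s1
read 'p': s1 → s2
read 'q': s2 → s3
read 'q': s3 → s6
read 'r': s6 → s2
After 15 symbols: s2.

s2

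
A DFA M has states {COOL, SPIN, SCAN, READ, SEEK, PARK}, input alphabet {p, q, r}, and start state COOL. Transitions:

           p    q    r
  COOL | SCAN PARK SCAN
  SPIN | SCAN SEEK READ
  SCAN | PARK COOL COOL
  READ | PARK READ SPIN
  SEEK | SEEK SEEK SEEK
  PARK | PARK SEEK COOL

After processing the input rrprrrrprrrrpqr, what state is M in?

SEEK

start at COOL
read 'r': COOL → SCAN
read 'r': SCAN → COOL
read 'p': COOL → SCAN
read 'r': SCAN → COOL
read 'r': COOL → SCAN
read 'r': SCAN → COOL
read 'r': COOL → SCAN
read 'p': SCAN → PARK
read 'r': PARK → COOL
read 'r': COOL → SCAN
read 'r': SCAN → COOL
read 'r': COOL → SCAN
read 'p': SCAN → PARK
read 'q': PARK → SEEK
read 'r': SEEK → SEEK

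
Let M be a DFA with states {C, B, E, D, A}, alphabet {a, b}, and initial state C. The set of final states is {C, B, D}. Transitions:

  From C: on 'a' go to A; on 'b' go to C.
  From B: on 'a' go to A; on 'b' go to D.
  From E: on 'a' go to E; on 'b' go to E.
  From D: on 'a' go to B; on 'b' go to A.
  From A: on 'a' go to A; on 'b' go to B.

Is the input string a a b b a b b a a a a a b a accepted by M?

No

C → A → A → B → D → B → D → A → A → A → A → A → A → B → A
End state A is not accepting.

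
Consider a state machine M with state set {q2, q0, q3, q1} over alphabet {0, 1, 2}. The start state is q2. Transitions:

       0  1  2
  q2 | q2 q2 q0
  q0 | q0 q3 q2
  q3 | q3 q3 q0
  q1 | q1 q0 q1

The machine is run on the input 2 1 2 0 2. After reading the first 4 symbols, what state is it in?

start at q2
read '2': q2 → q0
read '1': q0 → q3
read '2': q3 → q0
read '0': q0 → q0
After 4 symbols: q0.

q0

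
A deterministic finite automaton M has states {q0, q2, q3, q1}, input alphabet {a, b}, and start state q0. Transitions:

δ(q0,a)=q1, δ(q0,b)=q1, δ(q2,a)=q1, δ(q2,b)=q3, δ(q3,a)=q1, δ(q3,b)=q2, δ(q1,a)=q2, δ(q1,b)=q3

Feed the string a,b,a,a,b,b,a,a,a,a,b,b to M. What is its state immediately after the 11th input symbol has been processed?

q3

start at q0
read 'a': q0 → q1
read 'b': q1 → q3
read 'a': q3 → q1
read 'a': q1 → q2
read 'b': q2 → q3
read 'b': q3 → q2
read 'a': q2 → q1
read 'a': q1 → q2
read 'a': q2 → q1
read 'a': q1 → q2
read 'b': q2 → q3
After 11 symbols: q3.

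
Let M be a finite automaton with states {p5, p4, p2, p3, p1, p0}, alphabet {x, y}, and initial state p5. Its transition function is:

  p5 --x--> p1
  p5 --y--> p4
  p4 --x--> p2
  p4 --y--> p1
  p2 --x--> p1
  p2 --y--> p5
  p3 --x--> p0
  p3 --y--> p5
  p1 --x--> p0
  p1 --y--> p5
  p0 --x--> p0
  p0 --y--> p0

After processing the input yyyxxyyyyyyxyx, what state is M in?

start at p5
read 'y': p5 → p4
read 'y': p4 → p1
read 'y': p1 → p5
read 'x': p5 → p1
read 'x': p1 → p0
read 'y': p0 → p0
read 'y': p0 → p0
read 'y': p0 → p0
read 'y': p0 → p0
read 'y': p0 → p0
read 'y': p0 → p0
read 'x': p0 → p0
read 'y': p0 → p0
read 'x': p0 → p0

p0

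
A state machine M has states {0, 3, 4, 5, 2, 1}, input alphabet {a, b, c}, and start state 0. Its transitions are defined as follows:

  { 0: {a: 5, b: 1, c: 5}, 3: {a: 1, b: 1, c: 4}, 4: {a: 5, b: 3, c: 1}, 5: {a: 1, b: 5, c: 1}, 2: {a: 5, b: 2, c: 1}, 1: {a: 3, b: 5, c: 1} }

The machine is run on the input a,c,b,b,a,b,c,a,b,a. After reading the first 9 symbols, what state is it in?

0 → 5 → 1 → 5 → 5 → 1 → 5 → 1 → 3 → 1
After 9 symbols: 1.

1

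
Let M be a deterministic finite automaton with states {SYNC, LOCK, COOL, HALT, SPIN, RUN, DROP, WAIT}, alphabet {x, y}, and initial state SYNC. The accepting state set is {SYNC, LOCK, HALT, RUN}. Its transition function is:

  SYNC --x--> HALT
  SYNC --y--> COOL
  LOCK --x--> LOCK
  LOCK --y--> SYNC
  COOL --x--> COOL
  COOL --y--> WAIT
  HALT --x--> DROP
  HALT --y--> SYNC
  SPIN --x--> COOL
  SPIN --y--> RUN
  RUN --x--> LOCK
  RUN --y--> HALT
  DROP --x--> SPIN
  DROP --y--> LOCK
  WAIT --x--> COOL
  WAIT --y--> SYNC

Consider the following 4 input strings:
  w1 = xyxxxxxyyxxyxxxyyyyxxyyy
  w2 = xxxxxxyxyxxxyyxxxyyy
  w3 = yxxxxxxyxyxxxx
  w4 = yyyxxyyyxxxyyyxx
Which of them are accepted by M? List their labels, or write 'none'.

w1: Trace: SYNC -x-> HALT -y-> SYNC -x-> HALT -x-> DROP -x-> SPIN -x-> COOL -x-> COOL -y-> WAIT -y-> SYNC -x-> HALT -x-> DROP -y-> LOCK -x-> LOCK -x-> LOCK -x-> LOCK -y-> SYNC -y-> COOL -y-> WAIT -y-> SYNC -x-> HALT -x-> DROP -y-> LOCK -y-> SYNC -y-> COOL  → end COOL, rejected
w2: Trace: SYNC -x-> HALT -x-> DROP -x-> SPIN -x-> COOL -x-> COOL -x-> COOL -y-> WAIT -x-> COOL -y-> WAIT -x-> COOL -x-> COOL -x-> COOL -y-> WAIT -y-> SYNC -x-> HALT -x-> DROP -x-> SPIN -y-> RUN -y-> HALT -y-> SYNC  → end SYNC, accepted
w3: Trace: SYNC -y-> COOL -x-> COOL -x-> COOL -x-> COOL -x-> COOL -x-> COOL -x-> COOL -y-> WAIT -x-> COOL -y-> WAIT -x-> COOL -x-> COOL -x-> COOL -x-> COOL  → end COOL, rejected
w4: Trace: SYNC -y-> COOL -y-> WAIT -y-> SYNC -x-> HALT -x-> DROP -y-> LOCK -y-> SYNC -y-> COOL -x-> COOL -x-> COOL -x-> COOL -y-> WAIT -y-> SYNC -y-> COOL -x-> COOL -x-> COOL  → end COOL, rejected

w2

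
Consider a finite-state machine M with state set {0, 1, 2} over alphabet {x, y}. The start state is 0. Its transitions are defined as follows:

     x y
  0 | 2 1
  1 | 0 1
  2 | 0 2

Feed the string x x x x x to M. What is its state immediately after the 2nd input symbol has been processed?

Trace: 0 -x-> 2 -x-> 0
After 2 symbols: 0.

0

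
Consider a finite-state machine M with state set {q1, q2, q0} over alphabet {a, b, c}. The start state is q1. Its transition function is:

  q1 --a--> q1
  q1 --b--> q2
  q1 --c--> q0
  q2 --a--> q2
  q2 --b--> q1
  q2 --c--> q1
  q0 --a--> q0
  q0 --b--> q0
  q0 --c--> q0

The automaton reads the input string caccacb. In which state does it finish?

q0

q1 → q0 → q0 → q0 → q0 → q0 → q0 → q0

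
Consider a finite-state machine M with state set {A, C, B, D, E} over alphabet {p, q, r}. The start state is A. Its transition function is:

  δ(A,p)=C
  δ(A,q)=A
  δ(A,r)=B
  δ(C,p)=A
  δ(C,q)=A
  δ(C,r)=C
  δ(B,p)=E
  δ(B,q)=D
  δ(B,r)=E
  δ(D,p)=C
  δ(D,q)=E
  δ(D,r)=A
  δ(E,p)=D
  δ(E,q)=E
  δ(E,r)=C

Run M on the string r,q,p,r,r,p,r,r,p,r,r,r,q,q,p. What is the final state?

D

start at A
read 'r': A → B
read 'q': B → D
read 'p': D → C
read 'r': C → C
read 'r': C → C
read 'p': C → A
read 'r': A → B
read 'r': B → E
read 'p': E → D
read 'r': D → A
read 'r': A → B
read 'r': B → E
read 'q': E → E
read 'q': E → E
read 'p': E → D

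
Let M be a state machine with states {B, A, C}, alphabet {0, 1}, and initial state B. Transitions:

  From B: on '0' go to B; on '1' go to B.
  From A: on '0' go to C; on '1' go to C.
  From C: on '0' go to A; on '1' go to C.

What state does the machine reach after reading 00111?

B → B → B → B → B → B

B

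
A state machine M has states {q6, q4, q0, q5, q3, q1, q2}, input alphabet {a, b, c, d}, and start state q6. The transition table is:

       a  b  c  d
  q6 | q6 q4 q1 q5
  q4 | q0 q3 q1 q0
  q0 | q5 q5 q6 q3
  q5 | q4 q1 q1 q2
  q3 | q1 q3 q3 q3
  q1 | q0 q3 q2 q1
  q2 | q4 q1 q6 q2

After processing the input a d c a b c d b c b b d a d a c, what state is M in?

q6

Trace: q6 -a-> q6 -d-> q5 -c-> q1 -a-> q0 -b-> q5 -c-> q1 -d-> q1 -b-> q3 -c-> q3 -b-> q3 -b-> q3 -d-> q3 -a-> q1 -d-> q1 -a-> q0 -c-> q6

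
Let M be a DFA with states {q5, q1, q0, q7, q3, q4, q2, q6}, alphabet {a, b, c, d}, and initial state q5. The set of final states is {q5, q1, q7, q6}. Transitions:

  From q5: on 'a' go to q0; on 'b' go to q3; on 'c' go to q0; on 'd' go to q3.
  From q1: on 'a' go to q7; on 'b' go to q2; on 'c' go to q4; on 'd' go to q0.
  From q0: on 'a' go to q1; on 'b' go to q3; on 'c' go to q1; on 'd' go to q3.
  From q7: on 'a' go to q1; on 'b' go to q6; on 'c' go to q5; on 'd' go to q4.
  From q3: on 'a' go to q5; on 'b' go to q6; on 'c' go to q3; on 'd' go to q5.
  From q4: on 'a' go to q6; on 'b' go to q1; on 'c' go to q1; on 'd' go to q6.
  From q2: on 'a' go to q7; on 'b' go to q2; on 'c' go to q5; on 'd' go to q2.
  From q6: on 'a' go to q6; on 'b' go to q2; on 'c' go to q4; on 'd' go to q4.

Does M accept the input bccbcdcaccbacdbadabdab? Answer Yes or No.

Yes

Trace: q5 -b-> q3 -c-> q3 -c-> q3 -b-> q6 -c-> q4 -d-> q6 -c-> q4 -a-> q6 -c-> q4 -c-> q1 -b-> q2 -a-> q7 -c-> q5 -d-> q3 -b-> q6 -a-> q6 -d-> q4 -a-> q6 -b-> q2 -d-> q2 -a-> q7 -b-> q6
End state q6 is accepting.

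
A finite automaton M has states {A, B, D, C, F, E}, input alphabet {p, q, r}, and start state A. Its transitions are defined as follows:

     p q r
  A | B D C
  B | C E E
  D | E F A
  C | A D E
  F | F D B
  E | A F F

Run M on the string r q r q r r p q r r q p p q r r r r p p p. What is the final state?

start at A
read 'r': A → C
read 'q': C → D
read 'r': D → A
read 'q': A → D
read 'r': D → A
read 'r': A → C
read 'p': C → A
read 'q': A → D
read 'r': D → A
read 'r': A → C
read 'q': C → D
read 'p': D → E
read 'p': E → A
read 'q': A → D
read 'r': D → A
read 'r': A → C
read 'r': C → E
read 'r': E → F
read 'p': F → F
read 'p': F → F
read 'p': F → F

F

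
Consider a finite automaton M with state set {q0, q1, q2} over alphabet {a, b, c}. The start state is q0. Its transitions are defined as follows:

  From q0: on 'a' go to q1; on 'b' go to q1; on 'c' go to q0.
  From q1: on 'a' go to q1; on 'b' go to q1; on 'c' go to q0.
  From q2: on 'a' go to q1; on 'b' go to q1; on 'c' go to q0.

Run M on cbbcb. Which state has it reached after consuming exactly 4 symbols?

start at q0
read 'c': q0 → q0
read 'b': q0 → q1
read 'b': q1 → q1
read 'c': q1 → q0
After 4 symbols: q0.

q0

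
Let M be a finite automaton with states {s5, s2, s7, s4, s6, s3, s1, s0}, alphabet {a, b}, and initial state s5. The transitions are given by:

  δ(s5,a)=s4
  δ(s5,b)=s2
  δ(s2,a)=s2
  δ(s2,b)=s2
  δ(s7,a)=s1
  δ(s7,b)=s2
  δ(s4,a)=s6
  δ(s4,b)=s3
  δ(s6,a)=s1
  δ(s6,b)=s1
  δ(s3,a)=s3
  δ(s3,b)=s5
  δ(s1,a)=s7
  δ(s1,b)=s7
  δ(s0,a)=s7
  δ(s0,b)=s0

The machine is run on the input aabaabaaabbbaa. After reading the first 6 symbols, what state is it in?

start at s5
read 'a': s5 → s4
read 'a': s4 → s6
read 'b': s6 → s1
read 'a': s1 → s7
read 'a': s7 → s1
read 'b': s1 → s7
After 6 symbols: s7.

s7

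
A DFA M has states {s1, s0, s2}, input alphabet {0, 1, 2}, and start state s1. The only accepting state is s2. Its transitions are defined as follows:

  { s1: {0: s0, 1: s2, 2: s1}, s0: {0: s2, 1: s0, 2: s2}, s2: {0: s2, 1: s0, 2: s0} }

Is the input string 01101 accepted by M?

No

s1 → s0 → s0 → s0 → s2 → s0
End state s0 is not accepting.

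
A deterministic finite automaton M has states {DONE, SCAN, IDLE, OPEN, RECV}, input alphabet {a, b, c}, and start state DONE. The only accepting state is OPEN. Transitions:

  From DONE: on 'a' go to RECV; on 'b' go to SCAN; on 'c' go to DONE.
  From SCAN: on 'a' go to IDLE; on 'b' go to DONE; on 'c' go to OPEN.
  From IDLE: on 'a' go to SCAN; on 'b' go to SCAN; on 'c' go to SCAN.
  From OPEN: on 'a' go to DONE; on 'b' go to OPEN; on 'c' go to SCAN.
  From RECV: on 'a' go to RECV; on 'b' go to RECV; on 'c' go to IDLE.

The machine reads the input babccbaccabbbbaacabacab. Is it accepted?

No

Trace: DONE -b-> SCAN -a-> IDLE -b-> SCAN -c-> OPEN -c-> SCAN -b-> DONE -a-> RECV -c-> IDLE -c-> SCAN -a-> IDLE -b-> SCAN -b-> DONE -b-> SCAN -b-> DONE -a-> RECV -a-> RECV -c-> IDLE -a-> SCAN -b-> DONE -a-> RECV -c-> IDLE -a-> SCAN -b-> DONE
End state DONE is not accepting.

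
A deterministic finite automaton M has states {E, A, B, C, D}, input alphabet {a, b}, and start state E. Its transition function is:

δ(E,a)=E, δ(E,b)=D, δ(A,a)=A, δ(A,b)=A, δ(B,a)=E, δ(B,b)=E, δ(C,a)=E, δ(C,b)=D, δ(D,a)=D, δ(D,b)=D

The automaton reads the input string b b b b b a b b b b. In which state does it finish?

D

E → D → D → D → D → D → D → D → D → D → D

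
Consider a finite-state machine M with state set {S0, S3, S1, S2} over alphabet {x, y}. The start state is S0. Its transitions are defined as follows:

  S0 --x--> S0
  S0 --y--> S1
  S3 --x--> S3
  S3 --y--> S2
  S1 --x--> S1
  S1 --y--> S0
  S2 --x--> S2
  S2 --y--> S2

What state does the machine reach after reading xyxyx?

Trace: S0 -x-> S0 -y-> S1 -x-> S1 -y-> S0 -x-> S0

S0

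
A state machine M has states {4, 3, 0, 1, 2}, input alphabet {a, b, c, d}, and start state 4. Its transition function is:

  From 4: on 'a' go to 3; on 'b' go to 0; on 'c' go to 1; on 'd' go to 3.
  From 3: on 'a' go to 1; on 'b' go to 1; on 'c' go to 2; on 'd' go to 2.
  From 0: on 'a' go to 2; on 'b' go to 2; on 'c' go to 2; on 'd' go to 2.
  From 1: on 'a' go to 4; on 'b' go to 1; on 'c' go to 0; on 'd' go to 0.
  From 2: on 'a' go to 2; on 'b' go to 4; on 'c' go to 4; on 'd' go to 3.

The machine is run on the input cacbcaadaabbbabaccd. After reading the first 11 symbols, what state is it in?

0

start at 4
read 'c': 4 → 1
read 'a': 1 → 4
read 'c': 4 → 1
read 'b': 1 → 1
read 'c': 1 → 0
read 'a': 0 → 2
read 'a': 2 → 2
read 'd': 2 → 3
read 'a': 3 → 1
read 'a': 1 → 4
read 'b': 4 → 0
After 11 symbols: 0.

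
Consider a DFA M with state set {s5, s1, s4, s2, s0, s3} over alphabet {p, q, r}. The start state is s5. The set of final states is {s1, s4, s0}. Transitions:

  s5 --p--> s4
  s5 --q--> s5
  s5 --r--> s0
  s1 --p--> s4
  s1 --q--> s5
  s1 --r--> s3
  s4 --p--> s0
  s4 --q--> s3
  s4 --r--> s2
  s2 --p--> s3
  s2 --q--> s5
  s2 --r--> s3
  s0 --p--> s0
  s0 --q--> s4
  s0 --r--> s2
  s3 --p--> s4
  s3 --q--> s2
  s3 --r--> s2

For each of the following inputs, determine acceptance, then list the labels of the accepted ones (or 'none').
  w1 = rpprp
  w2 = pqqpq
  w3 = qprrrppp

w3

w1:
  start at s5
  read 'r': s5 → s0
  read 'p': s0 → s0
  read 'p': s0 → s0
  read 'r': s0 → s2
  read 'p': s2 → s3
  end s3, rejected
w2:
  start at s5
  read 'p': s5 → s4
  read 'q': s4 → s3
  read 'q': s3 → s2
  read 'p': s2 → s3
  read 'q': s3 → s2
  end s2, rejected
w3:
  start at s5
  read 'q': s5 → s5
  read 'p': s5 → s4
  read 'r': s4 → s2
  read 'r': s2 → s3
  read 'r': s3 → s2
  read 'p': s2 → s3
  read 'p': s3 → s4
  read 'p': s4 → s0
  end s0, accepted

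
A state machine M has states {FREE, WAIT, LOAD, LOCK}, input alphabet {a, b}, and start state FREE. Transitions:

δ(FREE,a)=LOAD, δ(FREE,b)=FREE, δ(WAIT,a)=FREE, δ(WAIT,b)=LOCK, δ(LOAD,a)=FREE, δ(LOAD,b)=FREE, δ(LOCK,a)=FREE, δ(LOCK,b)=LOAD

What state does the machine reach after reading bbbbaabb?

FREE

Trace: FREE -b-> FREE -b-> FREE -b-> FREE -b-> FREE -a-> LOAD -a-> FREE -b-> FREE -b-> FREE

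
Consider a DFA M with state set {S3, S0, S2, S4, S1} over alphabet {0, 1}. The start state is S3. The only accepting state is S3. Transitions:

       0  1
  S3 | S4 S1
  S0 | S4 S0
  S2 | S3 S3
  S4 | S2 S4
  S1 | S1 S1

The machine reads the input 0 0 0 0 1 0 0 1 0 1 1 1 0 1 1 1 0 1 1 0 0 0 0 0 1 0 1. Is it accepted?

No

S3 → S4 → S2 → S3 → S4 → S4 → S2 → S3 → S1 → S1 → S1 → S1 → S1 → S1 → S1 → S1 → S1 → S1 → S1 → S1 → S1 → S1 → S1 → S1 → S1 → S1 → S1 → S1
End state S1 is not accepting.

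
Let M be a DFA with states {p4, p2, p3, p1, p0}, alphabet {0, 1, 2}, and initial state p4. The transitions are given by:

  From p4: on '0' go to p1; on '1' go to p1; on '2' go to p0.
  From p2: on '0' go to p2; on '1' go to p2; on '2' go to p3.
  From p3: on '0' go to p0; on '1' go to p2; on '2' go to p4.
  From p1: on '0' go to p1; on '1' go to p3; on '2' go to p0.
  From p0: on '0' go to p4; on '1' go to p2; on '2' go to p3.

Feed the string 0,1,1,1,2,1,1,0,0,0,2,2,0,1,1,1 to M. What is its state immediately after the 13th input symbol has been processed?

p1

p4 → p1 → p3 → p2 → p2 → p3 → p2 → p2 → p2 → p2 → p2 → p3 → p4 → p1
After 13 symbols: p1.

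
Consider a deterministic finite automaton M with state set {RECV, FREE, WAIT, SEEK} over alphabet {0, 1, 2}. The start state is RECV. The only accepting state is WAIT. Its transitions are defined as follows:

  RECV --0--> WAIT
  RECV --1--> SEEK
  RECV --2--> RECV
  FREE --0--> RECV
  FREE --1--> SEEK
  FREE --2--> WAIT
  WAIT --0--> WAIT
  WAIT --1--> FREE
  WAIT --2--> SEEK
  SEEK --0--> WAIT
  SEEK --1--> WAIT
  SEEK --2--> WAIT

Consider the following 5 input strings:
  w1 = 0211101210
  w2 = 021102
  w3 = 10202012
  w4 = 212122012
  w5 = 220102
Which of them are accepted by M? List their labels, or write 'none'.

w3, w4

w1: Trace: RECV -0-> WAIT -2-> SEEK -1-> WAIT -1-> FREE -1-> SEEK -0-> WAIT -1-> FREE -2-> WAIT -1-> FREE -0-> RECV  → end RECV, rejected
w2: Trace: RECV -0-> WAIT -2-> SEEK -1-> WAIT -1-> FREE -0-> RECV -2-> RECV  → end RECV, rejected
w3: Trace: RECV -1-> SEEK -0-> WAIT -2-> SEEK -0-> WAIT -2-> SEEK -0-> WAIT -1-> FREE -2-> WAIT  → end WAIT, accepted
w4: Trace: RECV -2-> RECV -1-> SEEK -2-> WAIT -1-> FREE -2-> WAIT -2-> SEEK -0-> WAIT -1-> FREE -2-> WAIT  → end WAIT, accepted
w5: Trace: RECV -2-> RECV -2-> RECV -0-> WAIT -1-> FREE -0-> RECV -2-> RECV  → end RECV, rejected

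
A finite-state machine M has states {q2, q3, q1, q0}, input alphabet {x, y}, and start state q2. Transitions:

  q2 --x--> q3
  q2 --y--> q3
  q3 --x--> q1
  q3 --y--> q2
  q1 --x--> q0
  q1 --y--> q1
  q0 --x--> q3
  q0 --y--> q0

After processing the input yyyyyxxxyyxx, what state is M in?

Trace: q2 -y-> q3 -y-> q2 -y-> q3 -y-> q2 -y-> q3 -x-> q1 -x-> q0 -x-> q3 -y-> q2 -y-> q3 -x-> q1 -x-> q0

q0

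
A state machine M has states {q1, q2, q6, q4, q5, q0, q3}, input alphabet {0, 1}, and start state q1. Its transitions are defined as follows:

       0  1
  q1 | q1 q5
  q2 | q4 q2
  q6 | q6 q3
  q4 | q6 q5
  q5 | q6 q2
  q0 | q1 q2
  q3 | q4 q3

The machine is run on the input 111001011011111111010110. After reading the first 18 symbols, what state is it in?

q2

Trace: q1 -1-> q5 -1-> q2 -1-> q2 -0-> q4 -0-> q6 -1-> q3 -0-> q4 -1-> q5 -1-> q2 -0-> q4 -1-> q5 -1-> q2 -1-> q2 -1-> q2 -1-> q2 -1-> q2 -1-> q2 -1-> q2
After 18 symbols: q2.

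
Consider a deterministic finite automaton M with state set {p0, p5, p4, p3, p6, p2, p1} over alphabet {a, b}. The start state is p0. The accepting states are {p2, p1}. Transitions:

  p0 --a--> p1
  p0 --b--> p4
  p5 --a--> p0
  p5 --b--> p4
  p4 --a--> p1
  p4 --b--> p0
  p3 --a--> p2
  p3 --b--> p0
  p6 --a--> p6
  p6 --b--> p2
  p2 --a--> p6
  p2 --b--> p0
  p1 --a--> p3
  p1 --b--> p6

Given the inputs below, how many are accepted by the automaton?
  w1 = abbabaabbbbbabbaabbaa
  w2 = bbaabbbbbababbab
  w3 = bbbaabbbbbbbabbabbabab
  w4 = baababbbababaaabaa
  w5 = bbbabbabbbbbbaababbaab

w1:
  start at p0
  read 'a': p0 → p1
  read 'b': p1 → p6
  read 'b': p6 → p2
  read 'a': p2 → p6
  read 'b': p6 → p2
  read 'a': p2 → p6
  read 'a': p6 → p6
  read 'b': p6 → p2
  read 'b': p2 → p0
  read 'b': p0 → p4
  read 'b': p4 → p0
  read 'b': p0 → p4
  read 'a': p4 → p1
  read 'b': p1 → p6
  read 'b': p6 → p2
  read 'a': p2 → p6
  read 'a': p6 → p6
  read 'b': p6 → p2
  read 'b': p2 → p0
  read 'a': p0 → p1
  read 'a': p1 → p3
  end p3, rejected
w2:
  start at p0
  read 'b': p0 → p4
  read 'b': p4 → p0
  read 'a': p0 → p1
  read 'a': p1 → p3
  read 'b': p3 → p0
  read 'b': p0 → p4
  read 'b': p4 → p0
  read 'b': p0 → p4
  read 'b': p4 → p0
  read 'a': p0 → p1
  read 'b': p1 → p6
  read 'a': p6 → p6
  read 'b': p6 → p2
  read 'b': p2 → p0
  read 'a': p0 → p1
  read 'b': p1 → p6
  end p6, rejected
w3:
  start at p0
  read 'b': p0 → p4
  read 'b': p4 → p0
  read 'b': p0 → p4
  read 'a': p4 → p1
  read 'a': p1 → p3
  read 'b': p3 → p0
  read 'b': p0 → p4
  read 'b': p4 → p0
  read 'b': p0 → p4
  read 'b': p4 → p0
  read 'b': p0 → p4
  read 'b': p4 → p0
  read 'a': p0 → p1
  read 'b': p1 → p6
  read 'b': p6 → p2
  read 'a': p2 → p6
  read 'b': p6 → p2
  read 'b': p2 → p0
  read 'a': p0 → p1
  read 'b': p1 → p6
  read 'a': p6 → p6
  read 'b': p6 → p2
  end p2, accepted
w4:
  start at p0
  read 'b': p0 → p4
  read 'a': p4 → p1
  read 'a': p1 → p3
  read 'b': p3 → p0
  read 'a': p0 → p1
  read 'b': p1 → p6
  read 'b': p6 → p2
  read 'b': p2 → p0
  read 'a': p0 → p1
  read 'b': p1 → p6
  read 'a': p6 → p6
  read 'b': p6 → p2
  read 'a': p2 → p6
  read 'a': p6 → p6
  read 'a': p6 → p6
  read 'b': p6 → p2
  read 'a': p2 → p6
  read 'a': p6 → p6
  end p6, rejected
w5:
  start at p0
  read 'b': p0 → p4
  read 'b': p4 → p0
  read 'b': p0 → p4
  read 'a': p4 → p1
  read 'b': p1 → p6
  read 'b': p6 → p2
  read 'a': p2 → p6
  read 'b': p6 → p2
  read 'b': p2 → p0
  read 'b': p0 → p4
  read 'b': p4 → p0
  read 'b': p0 → p4
  read 'b': p4 → p0
  read 'a': p0 → p1
  read 'a': p1 → p3
  read 'b': p3 → p0
  read 'a': p0 → p1
  read 'b': p1 → p6
  read 'b': p6 → p2
  read 'a': p2 → p6
  read 'a': p6 → p6
  read 'b': p6 → p2
  end p2, accepted

2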